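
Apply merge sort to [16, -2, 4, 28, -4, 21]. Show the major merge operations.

Divide and conquer:
  Merge [-2] + [4] -> [-2, 4]
  Merge [16] + [-2, 4] -> [-2, 4, 16]
  Merge [-4] + [21] -> [-4, 21]
  Merge [28] + [-4, 21] -> [-4, 21, 28]
  Merge [-2, 4, 16] + [-4, 21, 28] -> [-4, -2, 4, 16, 21, 28]


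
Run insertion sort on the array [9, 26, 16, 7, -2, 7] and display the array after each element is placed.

First element 9 is already 'sorted'
Insert 26: shifted 0 elements -> [9, 26, 16, 7, -2, 7]
Insert 16: shifted 1 elements -> [9, 16, 26, 7, -2, 7]
Insert 7: shifted 3 elements -> [7, 9, 16, 26, -2, 7]
Insert -2: shifted 4 elements -> [-2, 7, 9, 16, 26, 7]
Insert 7: shifted 3 elements -> [-2, 7, 7, 9, 16, 26]


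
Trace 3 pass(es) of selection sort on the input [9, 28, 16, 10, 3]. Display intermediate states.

Pass 1: Select minimum 3 at index 4, swap -> [3, 28, 16, 10, 9]
Pass 2: Select minimum 9 at index 4, swap -> [3, 9, 16, 10, 28]
Pass 3: Select minimum 10 at index 3, swap -> [3, 9, 10, 16, 28]


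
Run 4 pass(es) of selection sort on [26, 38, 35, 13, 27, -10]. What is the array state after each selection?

Pass 1: Select minimum -10 at index 5, swap -> [-10, 38, 35, 13, 27, 26]
Pass 2: Select minimum 13 at index 3, swap -> [-10, 13, 35, 38, 27, 26]
Pass 3: Select minimum 26 at index 5, swap -> [-10, 13, 26, 38, 27, 35]
Pass 4: Select minimum 27 at index 4, swap -> [-10, 13, 26, 27, 38, 35]


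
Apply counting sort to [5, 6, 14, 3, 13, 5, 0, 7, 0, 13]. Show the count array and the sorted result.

Count array: [2, 0, 0, 1, 0, 2, 1, 1, 0, 0, 0, 0, 0, 2, 1]
(count[i] = number of elements equal to i)
Cumulative count: [2, 2, 2, 3, 3, 5, 6, 7, 7, 7, 7, 7, 7, 9, 10]
Sorted: [0, 0, 3, 5, 5, 6, 7, 13, 13, 14]


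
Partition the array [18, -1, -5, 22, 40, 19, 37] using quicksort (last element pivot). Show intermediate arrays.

Partition 1: pivot=37 at index 5 -> [18, -1, -5, 22, 19, 37, 40]
Partition 2: pivot=19 at index 3 -> [18, -1, -5, 19, 22, 37, 40]
Partition 3: pivot=-5 at index 0 -> [-5, -1, 18, 19, 22, 37, 40]
Partition 4: pivot=18 at index 2 -> [-5, -1, 18, 19, 22, 37, 40]


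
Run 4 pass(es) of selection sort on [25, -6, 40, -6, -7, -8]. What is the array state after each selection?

Pass 1: Select minimum -8 at index 5, swap -> [-8, -6, 40, -6, -7, 25]
Pass 2: Select minimum -7 at index 4, swap -> [-8, -7, 40, -6, -6, 25]
Pass 3: Select minimum -6 at index 3, swap -> [-8, -7, -6, 40, -6, 25]
Pass 4: Select minimum -6 at index 4, swap -> [-8, -7, -6, -6, 40, 25]


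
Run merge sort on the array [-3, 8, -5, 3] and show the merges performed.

Divide and conquer:
  Merge [-3] + [8] -> [-3, 8]
  Merge [-5] + [3] -> [-5, 3]
  Merge [-3, 8] + [-5, 3] -> [-5, -3, 3, 8]


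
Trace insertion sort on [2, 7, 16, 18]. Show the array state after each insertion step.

First element 2 is already 'sorted'
Insert 7: shifted 0 elements -> [2, 7, 16, 18]
Insert 16: shifted 0 elements -> [2, 7, 16, 18]
Insert 18: shifted 0 elements -> [2, 7, 16, 18]


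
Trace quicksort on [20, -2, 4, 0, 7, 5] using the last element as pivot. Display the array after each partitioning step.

Partition 1: pivot=5 at index 3 -> [-2, 4, 0, 5, 7, 20]
Partition 2: pivot=0 at index 1 -> [-2, 0, 4, 5, 7, 20]
Partition 3: pivot=20 at index 5 -> [-2, 0, 4, 5, 7, 20]


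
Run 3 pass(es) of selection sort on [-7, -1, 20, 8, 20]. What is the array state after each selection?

Pass 1: Select minimum -7 at index 0, swap -> [-7, -1, 20, 8, 20]
Pass 2: Select minimum -1 at index 1, swap -> [-7, -1, 20, 8, 20]
Pass 3: Select minimum 8 at index 3, swap -> [-7, -1, 8, 20, 20]


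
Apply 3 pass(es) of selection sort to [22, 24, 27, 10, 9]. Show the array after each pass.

Pass 1: Select minimum 9 at index 4, swap -> [9, 24, 27, 10, 22]
Pass 2: Select minimum 10 at index 3, swap -> [9, 10, 27, 24, 22]
Pass 3: Select minimum 22 at index 4, swap -> [9, 10, 22, 24, 27]


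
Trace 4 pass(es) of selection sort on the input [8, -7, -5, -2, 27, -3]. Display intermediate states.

Pass 1: Select minimum -7 at index 1, swap -> [-7, 8, -5, -2, 27, -3]
Pass 2: Select minimum -5 at index 2, swap -> [-7, -5, 8, -2, 27, -3]
Pass 3: Select minimum -3 at index 5, swap -> [-7, -5, -3, -2, 27, 8]
Pass 4: Select minimum -2 at index 3, swap -> [-7, -5, -3, -2, 27, 8]


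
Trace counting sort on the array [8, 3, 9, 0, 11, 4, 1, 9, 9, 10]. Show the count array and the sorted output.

Count array: [1, 1, 0, 1, 1, 0, 0, 0, 1, 3, 1, 1]
(count[i] = number of elements equal to i)
Cumulative count: [1, 2, 2, 3, 4, 4, 4, 4, 5, 8, 9, 10]
Sorted: [0, 1, 3, 4, 8, 9, 9, 9, 10, 11]


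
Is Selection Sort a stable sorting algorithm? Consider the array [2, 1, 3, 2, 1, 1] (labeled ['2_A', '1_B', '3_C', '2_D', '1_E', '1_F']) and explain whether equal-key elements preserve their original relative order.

Trace Selection Sort on the labeled array (the key is the number; the letter only tracks identity):
  Pass 1: minimum of unsorted part is 1_B at index 1; swap it with 2_A at index 0 -> [1_B, 2_A, 3_C, 2_D, 1_E, 1_F]
  Pass 2: minimum of unsorted part is 1_E at index 4; swap it with 2_A at index 1 -> [1_B, 1_E, 3_C, 2_D, 2_A, 1_F]
  Pass 3: minimum of unsorted part is 1_F at index 5; swap it with 3_C at index 2 -> [1_B, 1_E, 1_F, 2_D, 2_A, 3_C]
  Pass 4: minimum 2_D is already at index 3; no swap -> [1_B, 1_E, 1_F, 2_D, 2_A, 3_C]
  Pass 5: minimum 2_A is already at index 4; no swap -> [1_B, 1_E, 1_F, 2_D, 2_A, 3_C]
Final order: [1_B, 1_E, 1_F, 2_D, 2_A, 3_C]
Equal keys:
  value 1: originally 1_B, 1_E, 1_F; after sorting 1_B, 1_E, 1_F -> order preserved
  value 2: originally 2_A, 2_D; after sorting 2_D, 2_A -> order changed
Equal keys were reordered, so Selection Sort is not stable: the long-range swap that moves the minimum into place can carry an element past an equal key. (One such input is enough; an unstable sort may happen to preserve order on other inputs, but it gives no guarantee.)
Answer: Not stable


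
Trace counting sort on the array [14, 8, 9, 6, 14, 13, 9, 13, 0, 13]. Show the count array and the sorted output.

Count array: [1, 0, 0, 0, 0, 0, 1, 0, 1, 2, 0, 0, 0, 3, 2]
(count[i] = number of elements equal to i)
Cumulative count: [1, 1, 1, 1, 1, 1, 2, 2, 3, 5, 5, 5, 5, 8, 10]
Sorted: [0, 6, 8, 9, 9, 13, 13, 13, 14, 14]


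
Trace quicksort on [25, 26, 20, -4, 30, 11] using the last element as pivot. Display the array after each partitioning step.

Partition 1: pivot=11 at index 1 -> [-4, 11, 20, 25, 30, 26]
Partition 2: pivot=26 at index 4 -> [-4, 11, 20, 25, 26, 30]
Partition 3: pivot=25 at index 3 -> [-4, 11, 20, 25, 26, 30]


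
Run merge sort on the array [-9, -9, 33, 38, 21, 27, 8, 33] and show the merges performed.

Divide and conquer:
  Merge [-9] + [-9] -> [-9, -9]
  Merge [33] + [38] -> [33, 38]
  Merge [-9, -9] + [33, 38] -> [-9, -9, 33, 38]
  Merge [21] + [27] -> [21, 27]
  Merge [8] + [33] -> [8, 33]
  Merge [21, 27] + [8, 33] -> [8, 21, 27, 33]
  Merge [-9, -9, 33, 38] + [8, 21, 27, 33] -> [-9, -9, 8, 21, 27, 33, 33, 38]


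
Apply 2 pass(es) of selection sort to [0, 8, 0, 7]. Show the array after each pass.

Pass 1: Select minimum 0 at index 0, swap -> [0, 8, 0, 7]
Pass 2: Select minimum 0 at index 2, swap -> [0, 0, 8, 7]


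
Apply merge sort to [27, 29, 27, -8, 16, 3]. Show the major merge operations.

Divide and conquer:
  Merge [29] + [27] -> [27, 29]
  Merge [27] + [27, 29] -> [27, 27, 29]
  Merge [16] + [3] -> [3, 16]
  Merge [-8] + [3, 16] -> [-8, 3, 16]
  Merge [27, 27, 29] + [-8, 3, 16] -> [-8, 3, 16, 27, 27, 29]


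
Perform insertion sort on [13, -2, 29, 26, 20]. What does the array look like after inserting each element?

First element 13 is already 'sorted'
Insert -2: shifted 1 elements -> [-2, 13, 29, 26, 20]
Insert 29: shifted 0 elements -> [-2, 13, 29, 26, 20]
Insert 26: shifted 1 elements -> [-2, 13, 26, 29, 20]
Insert 20: shifted 2 elements -> [-2, 13, 20, 26, 29]


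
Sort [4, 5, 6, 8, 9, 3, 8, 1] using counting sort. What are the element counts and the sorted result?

Count array: [0, 1, 0, 1, 1, 1, 1, 0, 2, 1]
(count[i] = number of elements equal to i)
Cumulative count: [0, 1, 1, 2, 3, 4, 5, 5, 7, 8]
Sorted: [1, 3, 4, 5, 6, 8, 8, 9]


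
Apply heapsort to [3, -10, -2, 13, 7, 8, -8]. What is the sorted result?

Build heap: [13, 7, 8, -10, 3, -2, -8]
Extract 13: [8, 7, -2, -10, 3, -8, 13]
Extract 8: [7, 3, -2, -10, -8, 8, 13]
Extract 7: [3, -8, -2, -10, 7, 8, 13]
Extract 3: [-2, -8, -10, 3, 7, 8, 13]
Extract -2: [-8, -10, -2, 3, 7, 8, 13]
Extract -8: [-10, -8, -2, 3, 7, 8, 13]


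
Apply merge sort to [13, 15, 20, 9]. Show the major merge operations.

Divide and conquer:
  Merge [13] + [15] -> [13, 15]
  Merge [20] + [9] -> [9, 20]
  Merge [13, 15] + [9, 20] -> [9, 13, 15, 20]


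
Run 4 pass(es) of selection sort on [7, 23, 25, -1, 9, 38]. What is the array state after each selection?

Pass 1: Select minimum -1 at index 3, swap -> [-1, 23, 25, 7, 9, 38]
Pass 2: Select minimum 7 at index 3, swap -> [-1, 7, 25, 23, 9, 38]
Pass 3: Select minimum 9 at index 4, swap -> [-1, 7, 9, 23, 25, 38]
Pass 4: Select minimum 23 at index 3, swap -> [-1, 7, 9, 23, 25, 38]


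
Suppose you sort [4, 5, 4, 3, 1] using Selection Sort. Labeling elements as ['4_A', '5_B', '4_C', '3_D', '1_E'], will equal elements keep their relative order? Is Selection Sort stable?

Trace Selection Sort on the labeled array (the key is the number; the letter only tracks identity):
  Pass 1: minimum of unsorted part is 1_E at index 4; swap it with 4_A at index 0 -> [1_E, 5_B, 4_C, 3_D, 4_A]
  Pass 2: minimum of unsorted part is 3_D at index 3; swap it with 5_B at index 1 -> [1_E, 3_D, 4_C, 5_B, 4_A]
  Pass 3: minimum 4_C is already at index 2; no swap -> [1_E, 3_D, 4_C, 5_B, 4_A]
  Pass 4: minimum of unsorted part is 4_A at index 4; swap it with 5_B at index 3 -> [1_E, 3_D, 4_C, 4_A, 5_B]
Final order: [1_E, 3_D, 4_C, 4_A, 5_B]
Equal keys:
  value 4: originally 4_A, 4_C; after sorting 4_C, 4_A -> order changed
Equal keys were reordered, so Selection Sort is not stable: the long-range swap that moves the minimum into place can carry an element past an equal key. (One such input is enough; an unstable sort may happen to preserve order on other inputs, but it gives no guarantee.)
Answer: Not stable


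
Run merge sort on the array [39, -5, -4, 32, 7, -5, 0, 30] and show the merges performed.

Divide and conquer:
  Merge [39] + [-5] -> [-5, 39]
  Merge [-4] + [32] -> [-4, 32]
  Merge [-5, 39] + [-4, 32] -> [-5, -4, 32, 39]
  Merge [7] + [-5] -> [-5, 7]
  Merge [0] + [30] -> [0, 30]
  Merge [-5, 7] + [0, 30] -> [-5, 0, 7, 30]
  Merge [-5, -4, 32, 39] + [-5, 0, 7, 30] -> [-5, -5, -4, 0, 7, 30, 32, 39]


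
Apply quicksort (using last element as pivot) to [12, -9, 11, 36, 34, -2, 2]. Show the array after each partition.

Partition 1: pivot=2 at index 2 -> [-9, -2, 2, 36, 34, 12, 11]
Partition 2: pivot=-2 at index 1 -> [-9, -2, 2, 36, 34, 12, 11]
Partition 3: pivot=11 at index 3 -> [-9, -2, 2, 11, 34, 12, 36]
Partition 4: pivot=36 at index 6 -> [-9, -2, 2, 11, 34, 12, 36]
Partition 5: pivot=12 at index 4 -> [-9, -2, 2, 11, 12, 34, 36]


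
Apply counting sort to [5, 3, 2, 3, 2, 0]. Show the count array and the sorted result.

Count array: [1, 0, 2, 2, 0, 1]
(count[i] = number of elements equal to i)
Cumulative count: [1, 1, 3, 5, 5, 6]
Sorted: [0, 2, 2, 3, 3, 5]


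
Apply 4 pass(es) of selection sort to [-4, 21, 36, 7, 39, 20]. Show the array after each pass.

Pass 1: Select minimum -4 at index 0, swap -> [-4, 21, 36, 7, 39, 20]
Pass 2: Select minimum 7 at index 3, swap -> [-4, 7, 36, 21, 39, 20]
Pass 3: Select minimum 20 at index 5, swap -> [-4, 7, 20, 21, 39, 36]
Pass 4: Select minimum 21 at index 3, swap -> [-4, 7, 20, 21, 39, 36]


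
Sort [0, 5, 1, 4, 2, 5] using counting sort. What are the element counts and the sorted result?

Count array: [1, 1, 1, 0, 1, 2]
(count[i] = number of elements equal to i)
Cumulative count: [1, 2, 3, 3, 4, 6]
Sorted: [0, 1, 2, 4, 5, 5]


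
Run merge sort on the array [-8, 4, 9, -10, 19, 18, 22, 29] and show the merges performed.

Divide and conquer:
  Merge [-8] + [4] -> [-8, 4]
  Merge [9] + [-10] -> [-10, 9]
  Merge [-8, 4] + [-10, 9] -> [-10, -8, 4, 9]
  Merge [19] + [18] -> [18, 19]
  Merge [22] + [29] -> [22, 29]
  Merge [18, 19] + [22, 29] -> [18, 19, 22, 29]
  Merge [-10, -8, 4, 9] + [18, 19, 22, 29] -> [-10, -8, 4, 9, 18, 19, 22, 29]


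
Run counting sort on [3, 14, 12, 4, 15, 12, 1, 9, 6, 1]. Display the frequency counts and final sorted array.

Count array: [0, 2, 0, 1, 1, 0, 1, 0, 0, 1, 0, 0, 2, 0, 1, 1]
(count[i] = number of elements equal to i)
Cumulative count: [0, 2, 2, 3, 4, 4, 5, 5, 5, 6, 6, 6, 8, 8, 9, 10]
Sorted: [1, 1, 3, 4, 6, 9, 12, 12, 14, 15]


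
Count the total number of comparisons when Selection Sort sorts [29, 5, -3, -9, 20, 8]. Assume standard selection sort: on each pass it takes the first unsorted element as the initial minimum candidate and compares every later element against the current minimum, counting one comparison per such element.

Pass 1: scan indices 1..5 for the minimum = 5 comparison(s); min is -9, place at index 0 -> [-9, 5, -3, 29, 20, 8]
Pass 2: scan indices 2..5 for the minimum = 4 comparison(s); min is -3, place at index 1 -> [-9, -3, 5, 29, 20, 8]
Pass 3: scan indices 3..5 for the minimum = 3 comparison(s); min is 5, place at index 2 -> [-9, -3, 5, 29, 20, 8]
Pass 4: scan indices 4..5 for the minimum = 2 comparison(s); min is 8, place at index 3 -> [-9, -3, 5, 8, 20, 29]
Pass 5: scan indices 5..5 for the minimum = 1 comparison(s); min is 20, place at index 4 -> [-9, -3, 5, 8, 20, 29]
Selection sort always scans the whole unsorted suffix, so the count is (n-1) + (n-2) + ... + 1 = n(n-1)/2 = 6*5/2 = 15 regardless of the input order.
Total comparisons: 5 + 4 + 3 + 2 + 1 = 15


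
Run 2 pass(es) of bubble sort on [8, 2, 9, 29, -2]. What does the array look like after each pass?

After pass 1: [2, 8, 9, -2, 29] (2 swaps)
After pass 2: [2, 8, -2, 9, 29] (1 swaps)
Total swaps: 3


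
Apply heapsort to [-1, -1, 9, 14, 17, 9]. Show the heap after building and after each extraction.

Build heap: [17, 14, 9, -1, -1, 9]
Extract 17: [14, 9, 9, -1, -1, 17]
Extract 14: [9, -1, 9, -1, 14, 17]
Extract 9: [9, -1, -1, 9, 14, 17]
Extract 9: [-1, -1, 9, 9, 14, 17]
Extract -1: [-1, -1, 9, 9, 14, 17]


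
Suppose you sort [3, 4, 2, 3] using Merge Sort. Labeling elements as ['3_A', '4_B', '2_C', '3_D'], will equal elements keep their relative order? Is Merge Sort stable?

Trace Merge Sort on the labeled array (the key is the number; the letter only tracks identity):
  Merge [3_A] + [4_B] -> [3_A, 4_B]
  Merge [2_C] + [3_D] -> [2_C, 3_D]
  Merge [3_A, 4_B] + [2_C, 3_D] -> [2_C, 3_A, 3_D, 4_B]
Final order: [2_C, 3_A, 3_D, 4_B]
Equal keys:
  value 3: originally 3_A, 3_D; after sorting 3_A, 3_D -> order preserved
All equal keys kept their original relative order. Merge Sort is stable: when the heads of the two halves are equal the merge takes from the left half first.
Answer: Stable


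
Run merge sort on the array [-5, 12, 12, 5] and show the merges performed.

Divide and conquer:
  Merge [-5] + [12] -> [-5, 12]
  Merge [12] + [5] -> [5, 12]
  Merge [-5, 12] + [5, 12] -> [-5, 5, 12, 12]


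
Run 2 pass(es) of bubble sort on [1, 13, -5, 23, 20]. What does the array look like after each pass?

After pass 1: [1, -5, 13, 20, 23] (2 swaps)
After pass 2: [-5, 1, 13, 20, 23] (1 swaps)
Total swaps: 3


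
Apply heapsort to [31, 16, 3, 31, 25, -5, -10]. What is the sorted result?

Build heap: [31, 31, 3, 16, 25, -5, -10]
Extract 31: [31, 25, 3, 16, -10, -5, 31]
Extract 31: [25, 16, 3, -5, -10, 31, 31]
Extract 25: [16, -5, 3, -10, 25, 31, 31]
Extract 16: [3, -5, -10, 16, 25, 31, 31]
Extract 3: [-5, -10, 3, 16, 25, 31, 31]
Extract -5: [-10, -5, 3, 16, 25, 31, 31]


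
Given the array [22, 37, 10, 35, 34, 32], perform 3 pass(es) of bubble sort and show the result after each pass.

After pass 1: [22, 10, 35, 34, 32, 37] (4 swaps)
After pass 2: [10, 22, 34, 32, 35, 37] (3 swaps)
After pass 3: [10, 22, 32, 34, 35, 37] (1 swaps)
Total swaps: 8


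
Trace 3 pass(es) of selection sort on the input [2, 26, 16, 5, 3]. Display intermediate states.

Pass 1: Select minimum 2 at index 0, swap -> [2, 26, 16, 5, 3]
Pass 2: Select minimum 3 at index 4, swap -> [2, 3, 16, 5, 26]
Pass 3: Select minimum 5 at index 3, swap -> [2, 3, 5, 16, 26]


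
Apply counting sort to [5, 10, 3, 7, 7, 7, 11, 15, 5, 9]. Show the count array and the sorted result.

Count array: [0, 0, 0, 1, 0, 2, 0, 3, 0, 1, 1, 1, 0, 0, 0, 1]
(count[i] = number of elements equal to i)
Cumulative count: [0, 0, 0, 1, 1, 3, 3, 6, 6, 7, 8, 9, 9, 9, 9, 10]
Sorted: [3, 5, 5, 7, 7, 7, 9, 10, 11, 15]


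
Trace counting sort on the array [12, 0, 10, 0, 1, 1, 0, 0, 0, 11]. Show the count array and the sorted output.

Count array: [5, 2, 0, 0, 0, 0, 0, 0, 0, 0, 1, 1, 1]
(count[i] = number of elements equal to i)
Cumulative count: [5, 7, 7, 7, 7, 7, 7, 7, 7, 7, 8, 9, 10]
Sorted: [0, 0, 0, 0, 0, 1, 1, 10, 11, 12]


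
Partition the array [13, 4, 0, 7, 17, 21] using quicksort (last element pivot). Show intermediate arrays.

Partition 1: pivot=21 at index 5 -> [13, 4, 0, 7, 17, 21]
Partition 2: pivot=17 at index 4 -> [13, 4, 0, 7, 17, 21]
Partition 3: pivot=7 at index 2 -> [4, 0, 7, 13, 17, 21]
Partition 4: pivot=0 at index 0 -> [0, 4, 7, 13, 17, 21]


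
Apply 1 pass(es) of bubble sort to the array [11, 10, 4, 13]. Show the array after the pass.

After pass 1: [10, 4, 11, 13] (2 swaps)
Total swaps: 2


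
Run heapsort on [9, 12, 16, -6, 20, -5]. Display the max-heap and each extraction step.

Build heap: [20, 12, 16, -6, 9, -5]
Extract 20: [16, 12, -5, -6, 9, 20]
Extract 16: [12, 9, -5, -6, 16, 20]
Extract 12: [9, -6, -5, 12, 16, 20]
Extract 9: [-5, -6, 9, 12, 16, 20]
Extract -5: [-6, -5, 9, 12, 16, 20]


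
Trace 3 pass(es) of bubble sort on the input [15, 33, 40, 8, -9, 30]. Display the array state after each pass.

After pass 1: [15, 33, 8, -9, 30, 40] (3 swaps)
After pass 2: [15, 8, -9, 30, 33, 40] (3 swaps)
After pass 3: [8, -9, 15, 30, 33, 40] (2 swaps)
Total swaps: 8


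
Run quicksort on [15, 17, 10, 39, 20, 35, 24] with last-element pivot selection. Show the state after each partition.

Partition 1: pivot=24 at index 4 -> [15, 17, 10, 20, 24, 35, 39]
Partition 2: pivot=20 at index 3 -> [15, 17, 10, 20, 24, 35, 39]
Partition 3: pivot=10 at index 0 -> [10, 17, 15, 20, 24, 35, 39]
Partition 4: pivot=15 at index 1 -> [10, 15, 17, 20, 24, 35, 39]
Partition 5: pivot=39 at index 6 -> [10, 15, 17, 20, 24, 35, 39]


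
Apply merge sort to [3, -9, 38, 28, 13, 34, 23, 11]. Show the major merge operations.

Divide and conquer:
  Merge [3] + [-9] -> [-9, 3]
  Merge [38] + [28] -> [28, 38]
  Merge [-9, 3] + [28, 38] -> [-9, 3, 28, 38]
  Merge [13] + [34] -> [13, 34]
  Merge [23] + [11] -> [11, 23]
  Merge [13, 34] + [11, 23] -> [11, 13, 23, 34]
  Merge [-9, 3, 28, 38] + [11, 13, 23, 34] -> [-9, 3, 11, 13, 23, 28, 34, 38]


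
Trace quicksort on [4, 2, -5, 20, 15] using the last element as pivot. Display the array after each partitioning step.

Partition 1: pivot=15 at index 3 -> [4, 2, -5, 15, 20]
Partition 2: pivot=-5 at index 0 -> [-5, 2, 4, 15, 20]
Partition 3: pivot=4 at index 2 -> [-5, 2, 4, 15, 20]


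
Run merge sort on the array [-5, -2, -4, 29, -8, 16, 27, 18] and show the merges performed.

Divide and conquer:
  Merge [-5] + [-2] -> [-5, -2]
  Merge [-4] + [29] -> [-4, 29]
  Merge [-5, -2] + [-4, 29] -> [-5, -4, -2, 29]
  Merge [-8] + [16] -> [-8, 16]
  Merge [27] + [18] -> [18, 27]
  Merge [-8, 16] + [18, 27] -> [-8, 16, 18, 27]
  Merge [-5, -4, -2, 29] + [-8, 16, 18, 27] -> [-8, -5, -4, -2, 16, 18, 27, 29]


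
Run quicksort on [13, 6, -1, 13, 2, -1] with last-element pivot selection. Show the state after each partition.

Partition 1: pivot=-1 at index 1 -> [-1, -1, 13, 13, 2, 6]
Partition 2: pivot=6 at index 3 -> [-1, -1, 2, 6, 13, 13]
Partition 3: pivot=13 at index 5 -> [-1, -1, 2, 6, 13, 13]


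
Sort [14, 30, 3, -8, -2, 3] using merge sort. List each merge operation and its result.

Divide and conquer:
  Merge [30] + [3] -> [3, 30]
  Merge [14] + [3, 30] -> [3, 14, 30]
  Merge [-2] + [3] -> [-2, 3]
  Merge [-8] + [-2, 3] -> [-8, -2, 3]
  Merge [3, 14, 30] + [-8, -2, 3] -> [-8, -2, 3, 3, 14, 30]


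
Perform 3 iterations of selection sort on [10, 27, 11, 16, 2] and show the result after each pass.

Pass 1: Select minimum 2 at index 4, swap -> [2, 27, 11, 16, 10]
Pass 2: Select minimum 10 at index 4, swap -> [2, 10, 11, 16, 27]
Pass 3: Select minimum 11 at index 2, swap -> [2, 10, 11, 16, 27]


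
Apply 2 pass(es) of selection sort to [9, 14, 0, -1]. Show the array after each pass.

Pass 1: Select minimum -1 at index 3, swap -> [-1, 14, 0, 9]
Pass 2: Select minimum 0 at index 2, swap -> [-1, 0, 14, 9]


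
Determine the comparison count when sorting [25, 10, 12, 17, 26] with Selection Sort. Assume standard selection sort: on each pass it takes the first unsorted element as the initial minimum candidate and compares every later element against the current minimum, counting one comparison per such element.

Pass 1: scan indices 1..4 for the minimum = 4 comparison(s); min is 10, place at index 0 -> [10, 25, 12, 17, 26]
Pass 2: scan indices 2..4 for the minimum = 3 comparison(s); min is 12, place at index 1 -> [10, 12, 25, 17, 26]
Pass 3: scan indices 3..4 for the minimum = 2 comparison(s); min is 17, place at index 2 -> [10, 12, 17, 25, 26]
Pass 4: scan indices 4..4 for the minimum = 1 comparison(s); min is 25, place at index 3 -> [10, 12, 17, 25, 26]
Selection sort always scans the whole unsorted suffix, so the count is (n-1) + (n-2) + ... + 1 = n(n-1)/2 = 5*4/2 = 10 regardless of the input order.
Total comparisons: 4 + 3 + 2 + 1 = 10


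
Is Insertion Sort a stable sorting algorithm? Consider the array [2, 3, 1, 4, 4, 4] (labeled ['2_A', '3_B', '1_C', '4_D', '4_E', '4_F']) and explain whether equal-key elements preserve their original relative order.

Trace Insertion Sort on the labeled array (the key is the number; the letter only tracks identity):
  Insert 3_B at index 1: [2_A, 3_B, 1_C, 4_D, 4_E, 4_F]
  Insert 1_C at index 0: [1_C, 2_A, 3_B, 4_D, 4_E, 4_F]
  Insert 4_D at index 3: [1_C, 2_A, 3_B, 4_D, 4_E, 4_F]
  Insert 4_E at index 4: [1_C, 2_A, 3_B, 4_D, 4_E, 4_F]
  Insert 4_F at index 5: [1_C, 2_A, 3_B, 4_D, 4_E, 4_F]
Final order: [1_C, 2_A, 3_B, 4_D, 4_E, 4_F]
Equal keys:
  value 4: originally 4_D, 4_E, 4_F; after sorting 4_D, 4_E, 4_F -> order preserved
All equal keys kept their original relative order. Insertion Sort is stable: elements are shifted only while they are strictly greater than the key, so a key is inserted after any equal elements already placed.
Answer: Stable


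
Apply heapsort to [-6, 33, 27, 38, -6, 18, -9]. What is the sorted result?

Build heap: [38, 33, 27, -6, -6, 18, -9]
Extract 38: [33, -6, 27, -9, -6, 18, 38]
Extract 33: [27, -6, 18, -9, -6, 33, 38]
Extract 27: [18, -6, -6, -9, 27, 33, 38]
Extract 18: [-6, -9, -6, 18, 27, 33, 38]
Extract -6: [-6, -9, -6, 18, 27, 33, 38]
Extract -6: [-9, -6, -6, 18, 27, 33, 38]


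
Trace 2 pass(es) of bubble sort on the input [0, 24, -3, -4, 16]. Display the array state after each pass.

After pass 1: [0, -3, -4, 16, 24] (3 swaps)
After pass 2: [-3, -4, 0, 16, 24] (2 swaps)
Total swaps: 5


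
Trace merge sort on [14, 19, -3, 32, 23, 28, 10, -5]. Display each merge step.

Divide and conquer:
  Merge [14] + [19] -> [14, 19]
  Merge [-3] + [32] -> [-3, 32]
  Merge [14, 19] + [-3, 32] -> [-3, 14, 19, 32]
  Merge [23] + [28] -> [23, 28]
  Merge [10] + [-5] -> [-5, 10]
  Merge [23, 28] + [-5, 10] -> [-5, 10, 23, 28]
  Merge [-3, 14, 19, 32] + [-5, 10, 23, 28] -> [-5, -3, 10, 14, 19, 23, 28, 32]


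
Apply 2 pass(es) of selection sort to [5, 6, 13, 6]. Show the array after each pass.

Pass 1: Select minimum 5 at index 0, swap -> [5, 6, 13, 6]
Pass 2: Select minimum 6 at index 1, swap -> [5, 6, 13, 6]


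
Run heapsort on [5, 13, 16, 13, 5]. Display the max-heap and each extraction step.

Build heap: [16, 13, 5, 13, 5]
Extract 16: [13, 13, 5, 5, 16]
Extract 13: [13, 5, 5, 13, 16]
Extract 13: [5, 5, 13, 13, 16]
Extract 5: [5, 5, 13, 13, 16]


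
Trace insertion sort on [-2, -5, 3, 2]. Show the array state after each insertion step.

First element -2 is already 'sorted'
Insert -5: shifted 1 elements -> [-5, -2, 3, 2]
Insert 3: shifted 0 elements -> [-5, -2, 3, 2]
Insert 2: shifted 1 elements -> [-5, -2, 2, 3]


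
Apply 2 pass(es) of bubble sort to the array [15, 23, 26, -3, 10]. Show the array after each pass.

After pass 1: [15, 23, -3, 10, 26] (2 swaps)
After pass 2: [15, -3, 10, 23, 26] (2 swaps)
Total swaps: 4


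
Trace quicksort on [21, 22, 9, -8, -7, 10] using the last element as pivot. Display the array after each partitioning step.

Partition 1: pivot=10 at index 3 -> [9, -8, -7, 10, 21, 22]
Partition 2: pivot=-7 at index 1 -> [-8, -7, 9, 10, 21, 22]
Partition 3: pivot=22 at index 5 -> [-8, -7, 9, 10, 21, 22]


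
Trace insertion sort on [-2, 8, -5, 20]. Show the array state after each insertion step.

First element -2 is already 'sorted'
Insert 8: shifted 0 elements -> [-2, 8, -5, 20]
Insert -5: shifted 2 elements -> [-5, -2, 8, 20]
Insert 20: shifted 0 elements -> [-5, -2, 8, 20]


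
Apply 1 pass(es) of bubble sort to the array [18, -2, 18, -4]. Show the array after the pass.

After pass 1: [-2, 18, -4, 18] (2 swaps)
Total swaps: 2


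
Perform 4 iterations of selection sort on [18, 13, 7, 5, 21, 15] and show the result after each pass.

Pass 1: Select minimum 5 at index 3, swap -> [5, 13, 7, 18, 21, 15]
Pass 2: Select minimum 7 at index 2, swap -> [5, 7, 13, 18, 21, 15]
Pass 3: Select minimum 13 at index 2, swap -> [5, 7, 13, 18, 21, 15]
Pass 4: Select minimum 15 at index 5, swap -> [5, 7, 13, 15, 21, 18]


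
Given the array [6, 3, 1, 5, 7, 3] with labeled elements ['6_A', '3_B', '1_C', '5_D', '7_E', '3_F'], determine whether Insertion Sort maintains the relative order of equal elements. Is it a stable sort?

Trace Insertion Sort on the labeled array (the key is the number; the letter only tracks identity):
  Insert 3_B at index 0: [3_B, 6_A, 1_C, 5_D, 7_E, 3_F]
  Insert 1_C at index 0: [1_C, 3_B, 6_A, 5_D, 7_E, 3_F]
  Insert 5_D at index 2: [1_C, 3_B, 5_D, 6_A, 7_E, 3_F]
  Insert 7_E at index 4: [1_C, 3_B, 5_D, 6_A, 7_E, 3_F]
  Insert 3_F at index 2: [1_C, 3_B, 3_F, 5_D, 6_A, 7_E]
Final order: [1_C, 3_B, 3_F, 5_D, 6_A, 7_E]
Equal keys:
  value 3: originally 3_B, 3_F; after sorting 3_B, 3_F -> order preserved
All equal keys kept their original relative order. Insertion Sort is stable: elements are shifted only while they are strictly greater than the key, so a key is inserted after any equal elements already placed.
Answer: Stable


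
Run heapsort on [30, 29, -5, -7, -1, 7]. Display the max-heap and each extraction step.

Build heap: [30, 29, 7, -7, -1, -5]
Extract 30: [29, -1, 7, -7, -5, 30]
Extract 29: [7, -1, -5, -7, 29, 30]
Extract 7: [-1, -7, -5, 7, 29, 30]
Extract -1: [-5, -7, -1, 7, 29, 30]
Extract -5: [-7, -5, -1, 7, 29, 30]


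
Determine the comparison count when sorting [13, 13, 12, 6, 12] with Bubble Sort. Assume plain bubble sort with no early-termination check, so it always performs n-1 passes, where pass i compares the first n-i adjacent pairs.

Pass 1: compare adjacent pairs (0,1)..(3,4) = 4 comparison(s), 3 swap(s) -> [13, 12, 6, 12, 13]
Pass 2: compare adjacent pairs (0,1)..(2,3) = 3 comparison(s), 3 swap(s) -> [12, 6, 12, 13, 13]
Pass 3: compare adjacent pairs (0,1)..(1,2) = 2 comparison(s), 1 swap(s) -> [6, 12, 12, 13, 13]
Pass 4: compare adjacent pairs (0,1)..(0,1) = 1 comparison(s), 0 swap(s) -> [6, 12, 12, 13, 13]
Total comparisons: 4 + 3 + 2 + 1 = 10


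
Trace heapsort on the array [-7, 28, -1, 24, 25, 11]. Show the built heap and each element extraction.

Build heap: [28, 25, 11, 24, -7, -1]
Extract 28: [25, 24, 11, -1, -7, 28]
Extract 25: [24, -1, 11, -7, 25, 28]
Extract 24: [11, -1, -7, 24, 25, 28]
Extract 11: [-1, -7, 11, 24, 25, 28]
Extract -1: [-7, -1, 11, 24, 25, 28]


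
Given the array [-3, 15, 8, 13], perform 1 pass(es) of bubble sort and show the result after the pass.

After pass 1: [-3, 8, 13, 15] (2 swaps)
Total swaps: 2


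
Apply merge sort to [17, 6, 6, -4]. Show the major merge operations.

Divide and conquer:
  Merge [17] + [6] -> [6, 17]
  Merge [6] + [-4] -> [-4, 6]
  Merge [6, 17] + [-4, 6] -> [-4, 6, 6, 17]


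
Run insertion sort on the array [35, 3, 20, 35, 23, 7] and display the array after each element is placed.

First element 35 is already 'sorted'
Insert 3: shifted 1 elements -> [3, 35, 20, 35, 23, 7]
Insert 20: shifted 1 elements -> [3, 20, 35, 35, 23, 7]
Insert 35: shifted 0 elements -> [3, 20, 35, 35, 23, 7]
Insert 23: shifted 2 elements -> [3, 20, 23, 35, 35, 7]
Insert 7: shifted 4 elements -> [3, 7, 20, 23, 35, 35]


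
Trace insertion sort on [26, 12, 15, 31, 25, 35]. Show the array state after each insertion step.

First element 26 is already 'sorted'
Insert 12: shifted 1 elements -> [12, 26, 15, 31, 25, 35]
Insert 15: shifted 1 elements -> [12, 15, 26, 31, 25, 35]
Insert 31: shifted 0 elements -> [12, 15, 26, 31, 25, 35]
Insert 25: shifted 2 elements -> [12, 15, 25, 26, 31, 35]
Insert 35: shifted 0 elements -> [12, 15, 25, 26, 31, 35]


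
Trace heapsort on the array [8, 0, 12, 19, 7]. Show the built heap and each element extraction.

Build heap: [19, 8, 12, 0, 7]
Extract 19: [12, 8, 7, 0, 19]
Extract 12: [8, 0, 7, 12, 19]
Extract 8: [7, 0, 8, 12, 19]
Extract 7: [0, 7, 8, 12, 19]


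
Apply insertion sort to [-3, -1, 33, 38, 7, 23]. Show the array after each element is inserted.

First element -3 is already 'sorted'
Insert -1: shifted 0 elements -> [-3, -1, 33, 38, 7, 23]
Insert 33: shifted 0 elements -> [-3, -1, 33, 38, 7, 23]
Insert 38: shifted 0 elements -> [-3, -1, 33, 38, 7, 23]
Insert 7: shifted 2 elements -> [-3, -1, 7, 33, 38, 23]
Insert 23: shifted 2 elements -> [-3, -1, 7, 23, 33, 38]


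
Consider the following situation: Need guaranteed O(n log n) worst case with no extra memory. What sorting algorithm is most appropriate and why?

Best choice: Heapsort
Reason: Heapsort is O(n log n) worst case and sorts in-place; quicksort can degrade to O(n^2)


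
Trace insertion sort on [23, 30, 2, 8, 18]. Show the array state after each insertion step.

First element 23 is already 'sorted'
Insert 30: shifted 0 elements -> [23, 30, 2, 8, 18]
Insert 2: shifted 2 elements -> [2, 23, 30, 8, 18]
Insert 8: shifted 2 elements -> [2, 8, 23, 30, 18]
Insert 18: shifted 2 elements -> [2, 8, 18, 23, 30]


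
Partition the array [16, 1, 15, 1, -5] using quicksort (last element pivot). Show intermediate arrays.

Partition 1: pivot=-5 at index 0 -> [-5, 1, 15, 1, 16]
Partition 2: pivot=16 at index 4 -> [-5, 1, 15, 1, 16]
Partition 3: pivot=1 at index 2 -> [-5, 1, 1, 15, 16]


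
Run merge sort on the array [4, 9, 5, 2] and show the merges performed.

Divide and conquer:
  Merge [4] + [9] -> [4, 9]
  Merge [5] + [2] -> [2, 5]
  Merge [4, 9] + [2, 5] -> [2, 4, 5, 9]


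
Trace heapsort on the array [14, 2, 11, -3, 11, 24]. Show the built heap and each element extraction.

Build heap: [24, 11, 14, -3, 2, 11]
Extract 24: [14, 11, 11, -3, 2, 24]
Extract 14: [11, 2, 11, -3, 14, 24]
Extract 11: [11, 2, -3, 11, 14, 24]
Extract 11: [2, -3, 11, 11, 14, 24]
Extract 2: [-3, 2, 11, 11, 14, 24]


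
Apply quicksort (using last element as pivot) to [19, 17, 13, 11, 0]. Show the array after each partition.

Partition 1: pivot=0 at index 0 -> [0, 17, 13, 11, 19]
Partition 2: pivot=19 at index 4 -> [0, 17, 13, 11, 19]
Partition 3: pivot=11 at index 1 -> [0, 11, 13, 17, 19]
Partition 4: pivot=17 at index 3 -> [0, 11, 13, 17, 19]


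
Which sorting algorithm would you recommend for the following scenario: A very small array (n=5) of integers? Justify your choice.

Best choice: Insertion sort
Reason: For tiny inputs the O(n^2) overhead is negligible and insertion sort has minimal constant factors


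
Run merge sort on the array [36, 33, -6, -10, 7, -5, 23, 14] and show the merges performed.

Divide and conquer:
  Merge [36] + [33] -> [33, 36]
  Merge [-6] + [-10] -> [-10, -6]
  Merge [33, 36] + [-10, -6] -> [-10, -6, 33, 36]
  Merge [7] + [-5] -> [-5, 7]
  Merge [23] + [14] -> [14, 23]
  Merge [-5, 7] + [14, 23] -> [-5, 7, 14, 23]
  Merge [-10, -6, 33, 36] + [-5, 7, 14, 23] -> [-10, -6, -5, 7, 14, 23, 33, 36]


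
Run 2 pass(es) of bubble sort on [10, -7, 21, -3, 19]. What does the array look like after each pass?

After pass 1: [-7, 10, -3, 19, 21] (3 swaps)
After pass 2: [-7, -3, 10, 19, 21] (1 swaps)
Total swaps: 4


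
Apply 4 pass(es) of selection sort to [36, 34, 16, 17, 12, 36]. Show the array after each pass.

Pass 1: Select minimum 12 at index 4, swap -> [12, 34, 16, 17, 36, 36]
Pass 2: Select minimum 16 at index 2, swap -> [12, 16, 34, 17, 36, 36]
Pass 3: Select minimum 17 at index 3, swap -> [12, 16, 17, 34, 36, 36]
Pass 4: Select minimum 34 at index 3, swap -> [12, 16, 17, 34, 36, 36]


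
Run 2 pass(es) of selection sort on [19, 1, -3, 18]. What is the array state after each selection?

Pass 1: Select minimum -3 at index 2, swap -> [-3, 1, 19, 18]
Pass 2: Select minimum 1 at index 1, swap -> [-3, 1, 19, 18]


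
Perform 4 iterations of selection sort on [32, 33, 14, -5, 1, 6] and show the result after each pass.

Pass 1: Select minimum -5 at index 3, swap -> [-5, 33, 14, 32, 1, 6]
Pass 2: Select minimum 1 at index 4, swap -> [-5, 1, 14, 32, 33, 6]
Pass 3: Select minimum 6 at index 5, swap -> [-5, 1, 6, 32, 33, 14]
Pass 4: Select minimum 14 at index 5, swap -> [-5, 1, 6, 14, 33, 32]


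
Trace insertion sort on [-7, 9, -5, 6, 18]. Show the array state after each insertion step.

First element -7 is already 'sorted'
Insert 9: shifted 0 elements -> [-7, 9, -5, 6, 18]
Insert -5: shifted 1 elements -> [-7, -5, 9, 6, 18]
Insert 6: shifted 1 elements -> [-7, -5, 6, 9, 18]
Insert 18: shifted 0 elements -> [-7, -5, 6, 9, 18]


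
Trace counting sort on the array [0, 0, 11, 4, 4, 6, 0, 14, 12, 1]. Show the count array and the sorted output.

Count array: [3, 1, 0, 0, 2, 0, 1, 0, 0, 0, 0, 1, 1, 0, 1]
(count[i] = number of elements equal to i)
Cumulative count: [3, 4, 4, 4, 6, 6, 7, 7, 7, 7, 7, 8, 9, 9, 10]
Sorted: [0, 0, 0, 1, 4, 4, 6, 11, 12, 14]


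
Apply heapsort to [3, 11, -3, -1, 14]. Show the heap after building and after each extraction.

Build heap: [14, 11, -3, -1, 3]
Extract 14: [11, 3, -3, -1, 14]
Extract 11: [3, -1, -3, 11, 14]
Extract 3: [-1, -3, 3, 11, 14]
Extract -1: [-3, -1, 3, 11, 14]


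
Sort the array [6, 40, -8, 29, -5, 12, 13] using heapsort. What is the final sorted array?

Build heap: [40, 29, 13, 6, -5, 12, -8]
Extract 40: [29, 6, 13, -8, -5, 12, 40]
Extract 29: [13, 6, 12, -8, -5, 29, 40]
Extract 13: [12, 6, -5, -8, 13, 29, 40]
Extract 12: [6, -8, -5, 12, 13, 29, 40]
Extract 6: [-5, -8, 6, 12, 13, 29, 40]
Extract -5: [-8, -5, 6, 12, 13, 29, 40]


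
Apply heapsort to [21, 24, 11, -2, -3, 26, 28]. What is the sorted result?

Build heap: [28, 24, 26, -2, -3, 21, 11]
Extract 28: [26, 24, 21, -2, -3, 11, 28]
Extract 26: [24, 11, 21, -2, -3, 26, 28]
Extract 24: [21, 11, -3, -2, 24, 26, 28]
Extract 21: [11, -2, -3, 21, 24, 26, 28]
Extract 11: [-2, -3, 11, 21, 24, 26, 28]
Extract -2: [-3, -2, 11, 21, 24, 26, 28]


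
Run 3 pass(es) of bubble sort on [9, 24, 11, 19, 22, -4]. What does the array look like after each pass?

After pass 1: [9, 11, 19, 22, -4, 24] (4 swaps)
After pass 2: [9, 11, 19, -4, 22, 24] (1 swaps)
After pass 3: [9, 11, -4, 19, 22, 24] (1 swaps)
Total swaps: 6


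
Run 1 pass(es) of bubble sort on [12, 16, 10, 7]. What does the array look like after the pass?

After pass 1: [12, 10, 7, 16] (2 swaps)
Total swaps: 2


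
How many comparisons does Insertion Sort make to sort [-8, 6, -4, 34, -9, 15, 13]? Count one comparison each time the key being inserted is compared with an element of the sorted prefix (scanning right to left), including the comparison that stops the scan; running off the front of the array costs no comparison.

Insert 6: -8 <= 6 (stop) = 1 comparison(s) -> [-8, 6, -4, 34, -9, 15, 13]
Insert -4: 6 > -4 (shift), -8 <= -4 (stop) = 2 comparison(s) -> [-8, -4, 6, 34, -9, 15, 13]
Insert 34: 6 <= 34 (stop) = 1 comparison(s) -> [-8, -4, 6, 34, -9, 15, 13]
Insert -9: 34 > -9 (shift), 6 > -9 (shift), -4 > -9 (shift), -8 > -9 (shift), reached front = 4 comparison(s) -> [-9, -8, -4, 6, 34, 15, 13]
Insert 15: 34 > 15 (shift), 6 <= 15 (stop) = 2 comparison(s) -> [-9, -8, -4, 6, 15, 34, 13]
Insert 13: 34 > 13 (shift), 15 > 13 (shift), 6 <= 13 (stop) = 3 comparison(s) -> [-9, -8, -4, 6, 13, 15, 34]
Total comparisons: 1 + 2 + 1 + 4 + 2 + 3 = 13


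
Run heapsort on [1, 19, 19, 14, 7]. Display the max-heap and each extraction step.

Build heap: [19, 14, 19, 1, 7]
Extract 19: [19, 14, 7, 1, 19]
Extract 19: [14, 1, 7, 19, 19]
Extract 14: [7, 1, 14, 19, 19]
Extract 7: [1, 7, 14, 19, 19]


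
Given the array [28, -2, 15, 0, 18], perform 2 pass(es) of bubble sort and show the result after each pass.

After pass 1: [-2, 15, 0, 18, 28] (4 swaps)
After pass 2: [-2, 0, 15, 18, 28] (1 swaps)
Total swaps: 5


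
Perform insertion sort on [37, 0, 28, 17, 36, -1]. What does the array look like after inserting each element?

First element 37 is already 'sorted'
Insert 0: shifted 1 elements -> [0, 37, 28, 17, 36, -1]
Insert 28: shifted 1 elements -> [0, 28, 37, 17, 36, -1]
Insert 17: shifted 2 elements -> [0, 17, 28, 37, 36, -1]
Insert 36: shifted 1 elements -> [0, 17, 28, 36, 37, -1]
Insert -1: shifted 5 elements -> [-1, 0, 17, 28, 36, 37]


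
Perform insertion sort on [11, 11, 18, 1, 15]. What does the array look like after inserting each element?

First element 11 is already 'sorted'
Insert 11: shifted 0 elements -> [11, 11, 18, 1, 15]
Insert 18: shifted 0 elements -> [11, 11, 18, 1, 15]
Insert 1: shifted 3 elements -> [1, 11, 11, 18, 15]
Insert 15: shifted 1 elements -> [1, 11, 11, 15, 18]


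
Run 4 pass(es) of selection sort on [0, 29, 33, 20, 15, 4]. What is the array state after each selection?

Pass 1: Select minimum 0 at index 0, swap -> [0, 29, 33, 20, 15, 4]
Pass 2: Select minimum 4 at index 5, swap -> [0, 4, 33, 20, 15, 29]
Pass 3: Select minimum 15 at index 4, swap -> [0, 4, 15, 20, 33, 29]
Pass 4: Select minimum 20 at index 3, swap -> [0, 4, 15, 20, 33, 29]


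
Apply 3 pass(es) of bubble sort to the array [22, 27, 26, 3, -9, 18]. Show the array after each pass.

After pass 1: [22, 26, 3, -9, 18, 27] (4 swaps)
After pass 2: [22, 3, -9, 18, 26, 27] (3 swaps)
After pass 3: [3, -9, 18, 22, 26, 27] (3 swaps)
Total swaps: 10


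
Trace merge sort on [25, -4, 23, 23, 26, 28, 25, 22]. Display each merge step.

Divide and conquer:
  Merge [25] + [-4] -> [-4, 25]
  Merge [23] + [23] -> [23, 23]
  Merge [-4, 25] + [23, 23] -> [-4, 23, 23, 25]
  Merge [26] + [28] -> [26, 28]
  Merge [25] + [22] -> [22, 25]
  Merge [26, 28] + [22, 25] -> [22, 25, 26, 28]
  Merge [-4, 23, 23, 25] + [22, 25, 26, 28] -> [-4, 22, 23, 23, 25, 25, 26, 28]


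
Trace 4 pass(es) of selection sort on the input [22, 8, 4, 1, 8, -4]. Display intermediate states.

Pass 1: Select minimum -4 at index 5, swap -> [-4, 8, 4, 1, 8, 22]
Pass 2: Select minimum 1 at index 3, swap -> [-4, 1, 4, 8, 8, 22]
Pass 3: Select minimum 4 at index 2, swap -> [-4, 1, 4, 8, 8, 22]
Pass 4: Select minimum 8 at index 3, swap -> [-4, 1, 4, 8, 8, 22]


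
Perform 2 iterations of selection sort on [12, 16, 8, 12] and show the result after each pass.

Pass 1: Select minimum 8 at index 2, swap -> [8, 16, 12, 12]
Pass 2: Select minimum 12 at index 2, swap -> [8, 12, 16, 12]


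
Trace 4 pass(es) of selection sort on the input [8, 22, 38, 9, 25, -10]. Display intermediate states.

Pass 1: Select minimum -10 at index 5, swap -> [-10, 22, 38, 9, 25, 8]
Pass 2: Select minimum 8 at index 5, swap -> [-10, 8, 38, 9, 25, 22]
Pass 3: Select minimum 9 at index 3, swap -> [-10, 8, 9, 38, 25, 22]
Pass 4: Select minimum 22 at index 5, swap -> [-10, 8, 9, 22, 25, 38]
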